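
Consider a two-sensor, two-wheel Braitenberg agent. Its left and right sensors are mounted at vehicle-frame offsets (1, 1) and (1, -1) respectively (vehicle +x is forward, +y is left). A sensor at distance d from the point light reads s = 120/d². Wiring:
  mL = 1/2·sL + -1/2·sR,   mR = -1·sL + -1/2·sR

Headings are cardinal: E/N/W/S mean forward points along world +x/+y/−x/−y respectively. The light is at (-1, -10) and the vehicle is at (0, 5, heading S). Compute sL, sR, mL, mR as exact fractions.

left sensor world pos  = (1, 4); dL² = 200
right sensor world pos = (-1, 4); dR² = 196
sL = 120/200 = 3/5
sR = 120/196 = 30/49
mL = 1/2·sL + -1/2·sR = -3/490
mR = -1·sL + -1/2·sR = -222/245

3/5 30/49 -3/490 -222/245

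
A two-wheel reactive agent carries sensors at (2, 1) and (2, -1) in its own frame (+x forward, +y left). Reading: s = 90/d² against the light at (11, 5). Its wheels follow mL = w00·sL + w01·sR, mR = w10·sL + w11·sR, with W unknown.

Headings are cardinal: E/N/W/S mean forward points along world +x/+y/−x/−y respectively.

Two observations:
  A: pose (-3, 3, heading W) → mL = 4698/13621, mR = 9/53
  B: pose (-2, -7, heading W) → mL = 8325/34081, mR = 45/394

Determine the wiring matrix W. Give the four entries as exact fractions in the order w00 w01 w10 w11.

obs A: pose=(-3,3,W) → sL=18/53, sR=90/257, mL=4698/13621, mR=9/53
obs B: pose=(-2,-7,W) → sL=45/197, sR=45/173, mL=8325/34081, mR=45/394
sensor matrix S = [[18/53, 90/257], [45/197, 45/173]]; det S = 3875040/464217301
solve [mL_A; mL_B] = S·[w00; w01] and [mR_A; mR_B] = S·[w10; w11]:
  w00 = 1/2, w01 = 1/2, w10 = 1/2, w11 = 0

1/2 1/2 1/2 0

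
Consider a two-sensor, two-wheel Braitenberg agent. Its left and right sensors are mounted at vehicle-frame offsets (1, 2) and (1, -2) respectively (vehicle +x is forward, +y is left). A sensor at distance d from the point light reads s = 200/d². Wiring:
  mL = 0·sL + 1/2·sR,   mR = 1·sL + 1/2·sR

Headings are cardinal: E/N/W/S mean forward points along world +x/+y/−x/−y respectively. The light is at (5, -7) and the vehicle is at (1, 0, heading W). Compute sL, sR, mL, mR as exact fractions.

4 100/53 50/53 262/53

left sensor world pos  = (0, -2); dL² = 50
right sensor world pos = (0, 2); dR² = 106
sL = 200/50 = 4
sR = 200/106 = 100/53
mL = 0·sL + 1/2·sR = 50/53
mR = 1·sL + 1/2·sR = 262/53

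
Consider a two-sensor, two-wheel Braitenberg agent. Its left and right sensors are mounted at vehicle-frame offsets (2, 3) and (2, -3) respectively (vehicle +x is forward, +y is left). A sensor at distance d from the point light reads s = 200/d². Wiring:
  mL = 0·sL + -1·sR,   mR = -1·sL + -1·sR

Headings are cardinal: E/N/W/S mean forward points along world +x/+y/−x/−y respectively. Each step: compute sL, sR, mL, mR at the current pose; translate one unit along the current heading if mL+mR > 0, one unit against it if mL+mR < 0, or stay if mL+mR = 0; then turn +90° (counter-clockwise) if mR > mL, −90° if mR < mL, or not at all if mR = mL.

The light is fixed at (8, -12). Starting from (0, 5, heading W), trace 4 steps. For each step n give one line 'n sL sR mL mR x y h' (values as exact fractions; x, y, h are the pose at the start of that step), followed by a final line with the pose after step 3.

0 25/37 2/5 -2/5 -199/185 0 5 W
1 200/461 200/377 -200/377 -167600/173797 1 5 N
2 100/193 100/97 -100/97 -29000/18721 1 4 E
3 200/221 200/317 -200/317 -107600/70057 0 4 S
final 0 5 W

n=0: pose=(0,5,W); sL=25/37, sR=2/5; mL=-2/5, mR=-199/185; mL+mR=-273/185 → advance -1; mR−mL=-25/37 → turn -1·90°
n=1: pose=(1,5,N); sL=200/461, sR=200/377; mL=-200/377, mR=-167600/173797; mL+mR=-259800/173797 → advance -1; mR−mL=-200/461 → turn -1·90°
n=2: pose=(1,4,E); sL=100/193, sR=100/97; mL=-100/97, mR=-29000/18721; mL+mR=-48300/18721 → advance -1; mR−mL=-100/193 → turn -1·90°
n=3: pose=(0,4,S); sL=200/221, sR=200/317; mL=-200/317, mR=-107600/70057; mL+mR=-151800/70057 → advance -1; mR−mL=-200/221 → turn -1·90°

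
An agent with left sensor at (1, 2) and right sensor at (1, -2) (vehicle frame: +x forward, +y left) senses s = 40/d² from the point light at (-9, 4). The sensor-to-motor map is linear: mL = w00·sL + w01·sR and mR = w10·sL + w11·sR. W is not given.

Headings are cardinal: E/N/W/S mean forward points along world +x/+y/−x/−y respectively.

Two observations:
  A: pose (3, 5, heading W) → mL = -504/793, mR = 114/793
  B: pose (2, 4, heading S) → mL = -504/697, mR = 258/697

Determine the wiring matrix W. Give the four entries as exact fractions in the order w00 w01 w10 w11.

-1 -1 -1/2 1

obs A: pose=(3,5,W) → sL=20/61, sR=4/13, mL=-504/793, mR=114/793
obs B: pose=(2,4,S) → sL=4/17, sR=20/41, mL=-504/697, mR=258/697
sensor matrix S = [[20/61, 4/13], [4/17, 20/41]]; det S = 48384/552721
solve [mL_A; mL_B] = S·[w00; w01] and [mR_A; mR_B] = S·[w10; w11]:
  w00 = -1, w01 = -1, w10 = -1/2, w11 = 1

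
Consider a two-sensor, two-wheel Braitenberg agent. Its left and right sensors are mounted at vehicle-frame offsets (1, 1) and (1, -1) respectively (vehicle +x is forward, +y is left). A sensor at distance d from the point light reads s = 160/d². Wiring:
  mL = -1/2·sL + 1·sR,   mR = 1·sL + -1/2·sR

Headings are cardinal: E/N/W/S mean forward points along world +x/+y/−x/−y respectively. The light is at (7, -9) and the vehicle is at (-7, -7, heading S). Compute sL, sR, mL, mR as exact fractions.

16/17 80/113 456/1921 1128/1921

left sensor world pos  = (-6, -8); dL² = 170
right sensor world pos = (-8, -8); dR² = 226
sL = 160/170 = 16/17
sR = 160/226 = 80/113
mL = -1/2·sL + 1·sR = 456/1921
mR = 1·sL + -1/2·sR = 1128/1921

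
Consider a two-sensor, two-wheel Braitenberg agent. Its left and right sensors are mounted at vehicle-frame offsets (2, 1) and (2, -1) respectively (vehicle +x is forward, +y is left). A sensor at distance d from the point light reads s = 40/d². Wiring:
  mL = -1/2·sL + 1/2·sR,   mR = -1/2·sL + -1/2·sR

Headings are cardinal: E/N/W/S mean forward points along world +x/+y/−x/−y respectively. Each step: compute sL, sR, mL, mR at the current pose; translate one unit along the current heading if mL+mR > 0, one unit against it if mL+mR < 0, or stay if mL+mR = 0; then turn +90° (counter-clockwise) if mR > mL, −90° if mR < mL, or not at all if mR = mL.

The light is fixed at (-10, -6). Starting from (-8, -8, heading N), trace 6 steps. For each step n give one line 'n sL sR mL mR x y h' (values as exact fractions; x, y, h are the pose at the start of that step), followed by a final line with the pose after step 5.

n=0: pose=(-8,-8,N); sL=40, sR=40/9; mL=-160/9, mR=-200/9; mL+mR=-40 → advance -1; mR−mL=-40/9 → turn -1·90°
n=1: pose=(-8,-9,E); sL=2, sR=5/4; mL=-3/8, mR=-13/8; mL+mR=-2 → advance -1; mR−mL=-5/4 → turn -1·90°
n=2: pose=(-9,-9,S); sL=40/29, sR=8/5; mL=16/145, mR=-216/145; mL+mR=-40/29 → advance -1; mR−mL=-8/5 → turn -1·90°
n=3: pose=(-9,-8,W); sL=4, sR=20; mL=8, mR=-12; mL+mR=-4 → advance -1; mR−mL=-20 → turn -1·90°
n=4: pose=(-8,-8,N); sL=40, sR=40/9; mL=-160/9, mR=-200/9; mL+mR=-40 → advance -1; mR−mL=-40/9 → turn -1·90°
n=5: pose=(-8,-9,E); sL=2, sR=5/4; mL=-3/8, mR=-13/8; mL+mR=-2 → advance -1; mR−mL=-5/4 → turn -1·90°

0 40 40/9 -160/9 -200/9 -8 -8 N
1 2 5/4 -3/8 -13/8 -8 -9 E
2 40/29 8/5 16/145 -216/145 -9 -9 S
3 4 20 8 -12 -9 -8 W
4 40 40/9 -160/9 -200/9 -8 -8 N
5 2 5/4 -3/8 -13/8 -8 -9 E
final -9 -9 S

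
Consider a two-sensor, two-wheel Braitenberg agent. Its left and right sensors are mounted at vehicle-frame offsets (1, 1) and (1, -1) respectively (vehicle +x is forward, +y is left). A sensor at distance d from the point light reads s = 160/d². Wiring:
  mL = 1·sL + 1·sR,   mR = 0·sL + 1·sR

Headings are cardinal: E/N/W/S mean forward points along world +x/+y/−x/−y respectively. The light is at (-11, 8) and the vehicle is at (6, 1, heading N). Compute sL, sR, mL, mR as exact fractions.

40/73 4/9 652/657 4/9

left sensor world pos  = (5, 2); dL² = 292
right sensor world pos = (7, 2); dR² = 360
sL = 160/292 = 40/73
sR = 160/360 = 4/9
mL = 1·sL + 1·sR = 652/657
mR = 0·sL + 1·sR = 4/9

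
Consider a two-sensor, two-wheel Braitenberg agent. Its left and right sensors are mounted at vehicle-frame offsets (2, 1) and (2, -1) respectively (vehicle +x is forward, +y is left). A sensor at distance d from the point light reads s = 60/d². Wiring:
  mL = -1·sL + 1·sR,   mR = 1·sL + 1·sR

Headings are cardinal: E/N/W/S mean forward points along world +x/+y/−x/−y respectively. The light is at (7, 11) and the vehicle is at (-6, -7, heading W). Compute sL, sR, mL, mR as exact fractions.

left sensor world pos  = (-8, -8); dL² = 586
right sensor world pos = (-8, -6); dR² = 514
sL = 60/586 = 30/293
sR = 60/514 = 30/257
mL = -1·sL + 1·sR = 1080/75301
mR = 1·sL + 1·sR = 16500/75301

30/293 30/257 1080/75301 16500/75301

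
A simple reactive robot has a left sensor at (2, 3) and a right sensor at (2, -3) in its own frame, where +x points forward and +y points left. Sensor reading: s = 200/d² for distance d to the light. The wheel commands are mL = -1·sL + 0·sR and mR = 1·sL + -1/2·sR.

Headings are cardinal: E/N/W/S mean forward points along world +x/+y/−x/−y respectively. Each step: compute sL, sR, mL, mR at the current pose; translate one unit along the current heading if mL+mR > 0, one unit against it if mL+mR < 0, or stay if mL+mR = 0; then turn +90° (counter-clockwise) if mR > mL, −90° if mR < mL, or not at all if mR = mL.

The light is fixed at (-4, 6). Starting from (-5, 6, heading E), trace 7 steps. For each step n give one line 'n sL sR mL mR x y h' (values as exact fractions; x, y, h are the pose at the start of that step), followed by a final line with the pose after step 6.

0 20 20 -20 10 -5 6 E
1 200/29 40 -200/29 -380/29 -6 6 N
2 50 25/2 -50 175/4 -6 5 E
3 200/37 200 -200/37 -3500/37 -7 5 N
4 100 100/13 -100 1250/13 -7 4 E
5 200/49 200 -200/49 -4700/49 -8 4 N
6 50 5 -50 95/2 -8 3 E
final -9 3 N

n=0: pose=(-5,6,E); sL=20, sR=20; mL=-20, mR=10; mL+mR=-10 → advance -1; mR−mL=30 → turn +1·90°
n=1: pose=(-6,6,N); sL=200/29, sR=40; mL=-200/29, mR=-380/29; mL+mR=-20 → advance -1; mR−mL=-180/29 → turn -1·90°
n=2: pose=(-6,5,E); sL=50, sR=25/2; mL=-50, mR=175/4; mL+mR=-25/4 → advance -1; mR−mL=375/4 → turn +1·90°
n=3: pose=(-7,5,N); sL=200/37, sR=200; mL=-200/37, mR=-3500/37; mL+mR=-100 → advance -1; mR−mL=-3300/37 → turn -1·90°
n=4: pose=(-7,4,E); sL=100, sR=100/13; mL=-100, mR=1250/13; mL+mR=-50/13 → advance -1; mR−mL=2550/13 → turn +1·90°
n=5: pose=(-8,4,N); sL=200/49, sR=200; mL=-200/49, mR=-4700/49; mL+mR=-100 → advance -1; mR−mL=-4500/49 → turn -1·90°
n=6: pose=(-8,3,E); sL=50, sR=5; mL=-50, mR=95/2; mL+mR=-5/2 → advance -1; mR−mL=195/2 → turn +1·90°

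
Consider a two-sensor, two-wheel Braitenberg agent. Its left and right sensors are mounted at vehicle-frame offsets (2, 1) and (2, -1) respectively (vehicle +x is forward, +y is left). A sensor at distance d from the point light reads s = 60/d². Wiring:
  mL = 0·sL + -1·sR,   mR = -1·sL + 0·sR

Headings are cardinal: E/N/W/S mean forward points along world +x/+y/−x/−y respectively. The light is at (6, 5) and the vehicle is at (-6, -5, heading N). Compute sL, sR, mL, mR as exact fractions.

left sensor world pos  = (-7, -3); dL² = 233
right sensor world pos = (-5, -3); dR² = 185
sL = 60/233 = 60/233
sR = 60/185 = 12/37
mL = 0·sL + -1·sR = -12/37
mR = -1·sL + 0·sR = -60/233

60/233 12/37 -12/37 -60/233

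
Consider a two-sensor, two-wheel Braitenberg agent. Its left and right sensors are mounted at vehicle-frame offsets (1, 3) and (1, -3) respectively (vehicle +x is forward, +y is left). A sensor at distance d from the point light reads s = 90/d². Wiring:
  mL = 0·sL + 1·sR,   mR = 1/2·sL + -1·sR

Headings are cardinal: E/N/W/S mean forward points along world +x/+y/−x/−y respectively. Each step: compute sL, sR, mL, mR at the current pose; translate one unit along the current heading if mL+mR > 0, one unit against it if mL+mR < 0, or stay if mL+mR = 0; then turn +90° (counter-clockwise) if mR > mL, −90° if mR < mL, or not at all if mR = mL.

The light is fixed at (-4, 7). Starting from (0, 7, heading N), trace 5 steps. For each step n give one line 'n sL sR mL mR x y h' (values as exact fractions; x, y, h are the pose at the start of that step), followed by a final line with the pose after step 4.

n=0: pose=(0,7,N); sL=45, sR=9/5; mL=9/5, mR=207/10; mL+mR=45/2 → advance +1; mR−mL=189/10 → turn +1·90°
n=1: pose=(0,8,W); sL=90/13, sR=18/5; mL=18/5, mR=-9/65; mL+mR=45/13 → advance +1; mR−mL=-243/65 → turn -1·90°
n=2: pose=(-1,8,N); sL=45/2, sR=9/4; mL=9/4, mR=9; mL+mR=45/4 → advance +1; mR−mL=27/4 → turn +1·90°
n=3: pose=(-1,9,W); sL=18, sR=90/29; mL=90/29, mR=171/29; mL+mR=9 → advance +1; mR−mL=81/29 → turn +1·90°
n=4: pose=(-2,9,S); sL=45/13, sR=45; mL=45, mR=-1125/26; mL+mR=45/26 → advance +1; mR−mL=-2295/26 → turn -1·90°

0 45 9/5 9/5 207/10 0 7 N
1 90/13 18/5 18/5 -9/65 0 8 W
2 45/2 9/4 9/4 9 -1 8 N
3 18 90/29 90/29 171/29 -1 9 W
4 45/13 45 45 -1125/26 -2 9 S
final -2 8 W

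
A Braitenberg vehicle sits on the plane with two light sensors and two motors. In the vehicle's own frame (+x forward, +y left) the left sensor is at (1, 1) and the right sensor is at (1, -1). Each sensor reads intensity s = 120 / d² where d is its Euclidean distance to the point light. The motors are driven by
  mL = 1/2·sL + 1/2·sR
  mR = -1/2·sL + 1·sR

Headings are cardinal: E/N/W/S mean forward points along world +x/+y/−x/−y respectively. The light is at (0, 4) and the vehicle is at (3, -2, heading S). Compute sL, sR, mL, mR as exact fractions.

left sensor world pos  = (4, -3); dL² = 65
right sensor world pos = (2, -3); dR² = 53
sL = 120/65 = 24/13
sR = 120/53 = 120/53
mL = 1/2·sL + 1/2·sR = 1416/689
mR = -1/2·sL + 1·sR = 924/689

24/13 120/53 1416/689 924/689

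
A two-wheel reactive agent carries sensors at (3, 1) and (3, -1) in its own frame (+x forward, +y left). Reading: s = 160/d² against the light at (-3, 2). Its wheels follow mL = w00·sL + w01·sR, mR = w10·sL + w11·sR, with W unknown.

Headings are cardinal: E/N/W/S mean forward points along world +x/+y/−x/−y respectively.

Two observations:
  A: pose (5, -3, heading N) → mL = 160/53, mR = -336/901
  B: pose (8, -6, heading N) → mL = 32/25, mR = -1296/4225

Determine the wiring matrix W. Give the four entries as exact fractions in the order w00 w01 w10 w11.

obs A: pose=(5,-3,N) → sL=160/53, sR=32/17, mL=160/53, mR=-336/901
obs B: pose=(8,-6,N) → sL=32/25, sR=160/169, mL=32/25, mR=-1296/4225
sensor matrix S = [[160/53, 32/17], [32/25, 160/169]]; det S = 1708032/3806725
solve [mL_A; mL_B] = S·[w00; w01] and [mR_A; mR_B] = S·[w10; w11]:
  w00 = 1, w01 = 0, w10 = 1/2, w11 = -1

1 0 1/2 -1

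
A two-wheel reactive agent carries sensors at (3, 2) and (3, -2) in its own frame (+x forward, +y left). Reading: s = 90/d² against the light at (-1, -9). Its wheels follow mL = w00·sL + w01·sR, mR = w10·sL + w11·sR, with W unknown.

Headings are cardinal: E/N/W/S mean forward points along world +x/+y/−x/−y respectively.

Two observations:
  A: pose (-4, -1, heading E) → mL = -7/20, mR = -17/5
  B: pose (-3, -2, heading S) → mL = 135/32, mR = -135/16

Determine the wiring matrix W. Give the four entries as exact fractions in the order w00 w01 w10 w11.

obs A: pose=(-4,-1,E) → sL=9/10, sR=5/2, mL=-7/20, mR=-17/5
obs B: pose=(-3,-2,S) → sL=45/8, sR=45/16, mL=135/32, mR=-135/16
sensor matrix S = [[9/10, 5/2], [45/8, 45/16]]; det S = -369/32
solve [mL_A; mL_B] = S·[w00; w01] and [mR_A; mR_B] = S·[w10; w11]:
  w00 = 1, w01 = -1/2, w10 = -1, w11 = -1

1 -1/2 -1 -1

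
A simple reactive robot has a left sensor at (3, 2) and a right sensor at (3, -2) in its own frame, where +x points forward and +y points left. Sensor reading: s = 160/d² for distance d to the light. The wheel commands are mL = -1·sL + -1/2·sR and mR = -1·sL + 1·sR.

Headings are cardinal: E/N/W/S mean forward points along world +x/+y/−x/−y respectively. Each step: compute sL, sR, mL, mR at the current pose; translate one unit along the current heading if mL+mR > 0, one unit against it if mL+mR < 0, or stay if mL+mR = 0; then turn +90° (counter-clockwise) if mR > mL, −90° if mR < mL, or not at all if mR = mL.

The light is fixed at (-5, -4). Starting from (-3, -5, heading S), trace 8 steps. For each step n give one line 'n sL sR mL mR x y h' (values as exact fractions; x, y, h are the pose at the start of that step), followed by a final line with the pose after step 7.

0 5 10 -10 5 -3 -5 S
1 160/29 160/29 -240/29 0 -3 -4 E
2 16 80/9 -184/9 -64/9 -4 -4 N
3 160/13 32 -368/13 256/13 -4 -5 W
4 5 10 -10 5 -3 -5 S
5 160/29 160/29 -240/29 0 -3 -4 E
6 16 80/9 -184/9 -64/9 -4 -4 N
7 160/13 32 -368/13 256/13 -4 -5 W
final -3 -5 S

n=0: pose=(-3,-5,S); sL=5, sR=10; mL=-10, mR=5; mL+mR=-5 → advance -1; mR−mL=15 → turn +1·90°
n=1: pose=(-3,-4,E); sL=160/29, sR=160/29; mL=-240/29, mR=0; mL+mR=-240/29 → advance -1; mR−mL=240/29 → turn +1·90°
n=2: pose=(-4,-4,N); sL=16, sR=80/9; mL=-184/9, mR=-64/9; mL+mR=-248/9 → advance -1; mR−mL=40/3 → turn +1·90°
n=3: pose=(-4,-5,W); sL=160/13, sR=32; mL=-368/13, mR=256/13; mL+mR=-112/13 → advance -1; mR−mL=48 → turn +1·90°
n=4: pose=(-3,-5,S); sL=5, sR=10; mL=-10, mR=5; mL+mR=-5 → advance -1; mR−mL=15 → turn +1·90°
n=5: pose=(-3,-4,E); sL=160/29, sR=160/29; mL=-240/29, mR=0; mL+mR=-240/29 → advance -1; mR−mL=240/29 → turn +1·90°
n=6: pose=(-4,-4,N); sL=16, sR=80/9; mL=-184/9, mR=-64/9; mL+mR=-248/9 → advance -1; mR−mL=40/3 → turn +1·90°
n=7: pose=(-4,-5,W); sL=160/13, sR=32; mL=-368/13, mR=256/13; mL+mR=-112/13 → advance -1; mR−mL=48 → turn +1·90°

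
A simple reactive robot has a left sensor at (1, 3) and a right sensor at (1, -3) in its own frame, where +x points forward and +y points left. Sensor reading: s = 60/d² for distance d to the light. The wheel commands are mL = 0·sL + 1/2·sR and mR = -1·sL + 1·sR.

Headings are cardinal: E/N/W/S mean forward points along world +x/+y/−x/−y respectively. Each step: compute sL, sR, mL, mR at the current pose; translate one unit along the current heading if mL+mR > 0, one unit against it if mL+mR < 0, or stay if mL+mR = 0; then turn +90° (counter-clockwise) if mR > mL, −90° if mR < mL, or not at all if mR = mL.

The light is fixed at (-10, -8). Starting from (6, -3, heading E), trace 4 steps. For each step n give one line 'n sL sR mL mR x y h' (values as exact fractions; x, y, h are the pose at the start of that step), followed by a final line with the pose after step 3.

0 60/353 60/293 30/293 3600/103429 6 -3 E
1 15/104 15/53 15/106 765/5512 7 -3 S
2 60/257 12/61 6/61 -576/15677 7 -4 W
3 30/97 30/193 15/193 -2880/18721 6 -4 N
final 6 -5 E

n=0: pose=(6,-3,E); sL=60/353, sR=60/293; mL=30/293, mR=3600/103429; mL+mR=14190/103429 → advance +1; mR−mL=-6990/103429 → turn -1·90°
n=1: pose=(7,-3,S); sL=15/104, sR=15/53; mL=15/106, mR=765/5512; mL+mR=1545/5512 → advance +1; mR−mL=-15/5512 → turn -1·90°
n=2: pose=(7,-4,W); sL=60/257, sR=12/61; mL=6/61, mR=-576/15677; mL+mR=966/15677 → advance +1; mR−mL=-2118/15677 → turn -1·90°
n=3: pose=(6,-4,N); sL=30/97, sR=30/193; mL=15/193, mR=-2880/18721; mL+mR=-1425/18721 → advance -1; mR−mL=-4335/18721 → turn -1·90°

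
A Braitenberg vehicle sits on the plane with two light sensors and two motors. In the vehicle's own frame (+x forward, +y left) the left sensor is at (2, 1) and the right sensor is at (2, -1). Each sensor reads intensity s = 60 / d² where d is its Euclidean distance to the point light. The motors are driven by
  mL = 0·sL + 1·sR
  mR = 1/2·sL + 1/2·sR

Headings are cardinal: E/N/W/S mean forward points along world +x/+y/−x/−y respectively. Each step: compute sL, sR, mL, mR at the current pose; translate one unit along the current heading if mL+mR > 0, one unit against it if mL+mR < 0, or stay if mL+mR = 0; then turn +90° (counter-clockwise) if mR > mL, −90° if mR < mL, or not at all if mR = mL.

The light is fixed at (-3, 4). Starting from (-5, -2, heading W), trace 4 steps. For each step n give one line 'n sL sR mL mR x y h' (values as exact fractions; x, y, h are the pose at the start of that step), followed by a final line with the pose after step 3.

0 12/13 60/41 60/41 636/533 -5 -2 W
1 15/8 3 3 39/16 -6 -2 N
2 60/17 60/37 60/37 1620/629 -6 -1 E
3 10/3 6 6 14/3 -5 -1 N
final -5 0 E

n=0: pose=(-5,-2,W); sL=12/13, sR=60/41; mL=60/41, mR=636/533; mL+mR=1416/533 → advance +1; mR−mL=-144/533 → turn -1·90°
n=1: pose=(-6,-2,N); sL=15/8, sR=3; mL=3, mR=39/16; mL+mR=87/16 → advance +1; mR−mL=-9/16 → turn -1·90°
n=2: pose=(-6,-1,E); sL=60/17, sR=60/37; mL=60/37, mR=1620/629; mL+mR=2640/629 → advance +1; mR−mL=600/629 → turn +1·90°
n=3: pose=(-5,-1,N); sL=10/3, sR=6; mL=6, mR=14/3; mL+mR=32/3 → advance +1; mR−mL=-4/3 → turn -1·90°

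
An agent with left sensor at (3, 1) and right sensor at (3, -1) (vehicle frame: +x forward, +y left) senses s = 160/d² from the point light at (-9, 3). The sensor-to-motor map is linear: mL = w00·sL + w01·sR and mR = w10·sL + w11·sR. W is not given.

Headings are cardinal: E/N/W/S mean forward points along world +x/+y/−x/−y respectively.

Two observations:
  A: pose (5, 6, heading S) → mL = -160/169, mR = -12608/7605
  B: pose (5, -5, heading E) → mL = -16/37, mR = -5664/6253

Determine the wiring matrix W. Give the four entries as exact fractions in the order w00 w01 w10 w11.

obs A: pose=(5,6,S) → sL=32/45, sR=160/169, mL=-160/169, mR=-12608/7605
obs B: pose=(5,-5,E) → sL=80/169, sR=16/37, mL=-16/37, mR=-5664/6253
sensor matrix S = [[32/45, 160/169], [80/169, 16/37]]; det S = -6688768/47554065
solve [mL_A; mL_B] = S·[w00; w01] and [mR_A; mR_B] = S·[w10; w11]:
  w00 = 0, w01 = -1, w10 = -1, w11 = -1

0 -1 -1 -1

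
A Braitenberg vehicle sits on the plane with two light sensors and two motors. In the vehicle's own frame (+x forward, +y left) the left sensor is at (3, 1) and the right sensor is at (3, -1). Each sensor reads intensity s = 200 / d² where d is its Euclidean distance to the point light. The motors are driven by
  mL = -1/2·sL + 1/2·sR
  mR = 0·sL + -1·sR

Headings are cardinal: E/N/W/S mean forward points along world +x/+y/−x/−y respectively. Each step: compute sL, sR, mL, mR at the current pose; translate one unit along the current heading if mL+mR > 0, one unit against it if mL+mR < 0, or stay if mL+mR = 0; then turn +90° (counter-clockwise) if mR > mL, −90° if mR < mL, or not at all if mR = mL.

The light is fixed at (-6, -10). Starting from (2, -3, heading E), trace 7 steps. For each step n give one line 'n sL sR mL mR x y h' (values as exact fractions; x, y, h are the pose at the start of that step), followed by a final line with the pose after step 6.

n=0: pose=(2,-3,E); sL=40/37, sR=200/157; mL=560/5809, mR=-200/157; mL+mR=-6840/5809 → advance -1; mR−mL=-7960/5809 → turn -1·90°
n=1: pose=(1,-3,S); sL=5/2, sR=50/13; mL=35/52, mR=-50/13; mL+mR=-165/52 → advance -1; mR−mL=-235/52 → turn -1·90°
n=2: pose=(1,-2,W); sL=40/13, sR=200/97; mL=-640/1261, mR=-200/97; mL+mR=-3240/1261 → advance -1; mR−mL=-1960/1261 → turn -1·90°
n=3: pose=(2,-2,N); sL=20/17, sR=100/101; mL=-160/1717, mR=-100/101; mL+mR=-1860/1717 → advance -1; mR−mL=-1540/1717 → turn -1·90°
n=4: pose=(2,-3,E); sL=40/37, sR=200/157; mL=560/5809, mR=-200/157; mL+mR=-6840/5809 → advance -1; mR−mL=-7960/5809 → turn -1·90°
n=5: pose=(1,-3,S); sL=5/2, sR=50/13; mL=35/52, mR=-50/13; mL+mR=-165/52 → advance -1; mR−mL=-235/52 → turn -1·90°
n=6: pose=(1,-2,W); sL=40/13, sR=200/97; mL=-640/1261, mR=-200/97; mL+mR=-3240/1261 → advance -1; mR−mL=-1960/1261 → turn -1·90°

0 40/37 200/157 560/5809 -200/157 2 -3 E
1 5/2 50/13 35/52 -50/13 1 -3 S
2 40/13 200/97 -640/1261 -200/97 1 -2 W
3 20/17 100/101 -160/1717 -100/101 2 -2 N
4 40/37 200/157 560/5809 -200/157 2 -3 E
5 5/2 50/13 35/52 -50/13 1 -3 S
6 40/13 200/97 -640/1261 -200/97 1 -2 W
final 2 -2 N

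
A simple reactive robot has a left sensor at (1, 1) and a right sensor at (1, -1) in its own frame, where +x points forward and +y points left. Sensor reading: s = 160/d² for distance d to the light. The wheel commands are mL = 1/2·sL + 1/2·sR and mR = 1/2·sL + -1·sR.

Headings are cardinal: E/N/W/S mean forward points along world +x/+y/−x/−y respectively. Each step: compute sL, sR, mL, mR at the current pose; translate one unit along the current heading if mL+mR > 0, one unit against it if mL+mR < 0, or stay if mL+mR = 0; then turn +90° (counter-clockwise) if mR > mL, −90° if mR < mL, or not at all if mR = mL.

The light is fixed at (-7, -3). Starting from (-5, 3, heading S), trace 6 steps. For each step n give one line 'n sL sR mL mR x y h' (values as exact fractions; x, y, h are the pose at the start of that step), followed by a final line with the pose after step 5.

0 80/17 80/13 1200/221 -840/221 -5 3 S
1 160/17 160/37 4320/629 240/629 -5 2 W
2 40/9 4 38/9 -16/9 -6 2 N
3 160/53 160/29 6560/1537 -6160/1537 -6 3 E
4 80/17 80/13 1200/221 -840/221 -5 3 S
5 160/17 160/37 4320/629 240/629 -5 2 W
final -6 2 N

n=0: pose=(-5,3,S); sL=80/17, sR=80/13; mL=1200/221, mR=-840/221; mL+mR=360/221 → advance +1; mR−mL=-120/13 → turn -1·90°
n=1: pose=(-5,2,W); sL=160/17, sR=160/37; mL=4320/629, mR=240/629; mL+mR=4560/629 → advance +1; mR−mL=-240/37 → turn -1·90°
n=2: pose=(-6,2,N); sL=40/9, sR=4; mL=38/9, mR=-16/9; mL+mR=22/9 → advance +1; mR−mL=-6 → turn -1·90°
n=3: pose=(-6,3,E); sL=160/53, sR=160/29; mL=6560/1537, mR=-6160/1537; mL+mR=400/1537 → advance +1; mR−mL=-240/29 → turn -1·90°
n=4: pose=(-5,3,S); sL=80/17, sR=80/13; mL=1200/221, mR=-840/221; mL+mR=360/221 → advance +1; mR−mL=-120/13 → turn -1·90°
n=5: pose=(-5,2,W); sL=160/17, sR=160/37; mL=4320/629, mR=240/629; mL+mR=4560/629 → advance +1; mR−mL=-240/37 → turn -1·90°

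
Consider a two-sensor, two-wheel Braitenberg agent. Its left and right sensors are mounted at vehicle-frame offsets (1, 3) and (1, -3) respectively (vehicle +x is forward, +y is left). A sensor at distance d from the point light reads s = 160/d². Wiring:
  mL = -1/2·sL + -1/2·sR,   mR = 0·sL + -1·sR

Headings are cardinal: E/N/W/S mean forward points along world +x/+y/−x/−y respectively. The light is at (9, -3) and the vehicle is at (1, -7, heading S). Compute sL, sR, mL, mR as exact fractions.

left sensor world pos  = (4, -8); dL² = 50
right sensor world pos = (-2, -8); dR² = 146
sL = 160/50 = 16/5
sR = 160/146 = 80/73
mL = -1/2·sL + -1/2·sR = -784/365
mR = 0·sL + -1·sR = -80/73

16/5 80/73 -784/365 -80/73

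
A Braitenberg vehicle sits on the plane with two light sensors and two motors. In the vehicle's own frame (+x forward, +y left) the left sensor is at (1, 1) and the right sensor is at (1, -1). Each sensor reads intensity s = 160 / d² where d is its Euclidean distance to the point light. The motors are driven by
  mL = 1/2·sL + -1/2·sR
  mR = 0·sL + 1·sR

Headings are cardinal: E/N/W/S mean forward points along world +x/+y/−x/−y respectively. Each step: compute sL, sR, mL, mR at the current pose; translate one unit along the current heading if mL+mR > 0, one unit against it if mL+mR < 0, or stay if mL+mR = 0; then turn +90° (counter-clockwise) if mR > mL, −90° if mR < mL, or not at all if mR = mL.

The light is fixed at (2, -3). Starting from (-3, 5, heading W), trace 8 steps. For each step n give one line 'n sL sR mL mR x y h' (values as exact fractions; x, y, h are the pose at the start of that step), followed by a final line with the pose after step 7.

n=0: pose=(-3,5,W); sL=32/17, sR=160/117; mL=512/1989, mR=160/117; mL+mR=3232/1989 → advance +1; mR−mL=736/663 → turn +1·90°
n=1: pose=(-4,5,S); sL=80/37, sR=80/49; mL=480/1813, mR=80/49; mL+mR=3440/1813 → advance +1; mR−mL=2480/1813 → turn +1·90°
n=2: pose=(-4,4,E); sL=160/89, sR=160/61; mL=-2240/5429, mR=160/61; mL+mR=12000/5429 → advance +1; mR−mL=16480/5429 → turn +1·90°
n=3: pose=(-3,4,N); sL=8/5, sR=2; mL=-1/5, mR=2; mL+mR=9/5 → advance +1; mR−mL=11/5 → turn +1·90°
n=4: pose=(-3,5,W); sL=32/17, sR=160/117; mL=512/1989, mR=160/117; mL+mR=3232/1989 → advance +1; mR−mL=736/663 → turn +1·90°
n=5: pose=(-4,5,S); sL=80/37, sR=80/49; mL=480/1813, mR=80/49; mL+mR=3440/1813 → advance +1; mR−mL=2480/1813 → turn +1·90°
n=6: pose=(-4,4,E); sL=160/89, sR=160/61; mL=-2240/5429, mR=160/61; mL+mR=12000/5429 → advance +1; mR−mL=16480/5429 → turn +1·90°
n=7: pose=(-3,4,N); sL=8/5, sR=2; mL=-1/5, mR=2; mL+mR=9/5 → advance +1; mR−mL=11/5 → turn +1·90°

0 32/17 160/117 512/1989 160/117 -3 5 W
1 80/37 80/49 480/1813 80/49 -4 5 S
2 160/89 160/61 -2240/5429 160/61 -4 4 E
3 8/5 2 -1/5 2 -3 4 N
4 32/17 160/117 512/1989 160/117 -3 5 W
5 80/37 80/49 480/1813 80/49 -4 5 S
6 160/89 160/61 -2240/5429 160/61 -4 4 E
7 8/5 2 -1/5 2 -3 4 N
final -3 5 W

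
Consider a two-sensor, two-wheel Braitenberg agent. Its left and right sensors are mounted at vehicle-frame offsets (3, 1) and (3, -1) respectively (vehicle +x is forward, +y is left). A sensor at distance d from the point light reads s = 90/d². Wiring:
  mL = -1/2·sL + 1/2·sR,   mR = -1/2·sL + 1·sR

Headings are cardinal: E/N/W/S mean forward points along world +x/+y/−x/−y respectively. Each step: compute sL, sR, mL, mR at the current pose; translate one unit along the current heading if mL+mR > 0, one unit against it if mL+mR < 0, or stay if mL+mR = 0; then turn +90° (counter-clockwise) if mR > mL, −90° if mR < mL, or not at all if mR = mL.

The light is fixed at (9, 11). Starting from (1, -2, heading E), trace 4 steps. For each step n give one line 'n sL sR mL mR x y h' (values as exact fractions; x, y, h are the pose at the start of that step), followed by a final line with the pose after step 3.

n=0: pose=(1,-2,E); sL=90/169, sR=90/221; mL=-180/2873, mR=405/2873; mL+mR=225/2873 → advance +1; mR−mL=45/221 → turn +1·90°
n=1: pose=(2,-2,N); sL=45/82, sR=45/68; mL=315/5576, mR=270/697; mL+mR=2475/5576 → advance +1; mR−mL=45/136 → turn +1·90°
n=2: pose=(2,-1,W); sL=90/269, sR=90/221; mL=2160/59449, mR=14265/59449; mL+mR=16425/59449 → advance +1; mR−mL=45/221 → turn +1·90°
n=3: pose=(1,-1,S); sL=45/137, sR=5/17; mL=-40/2329, mR=605/4658; mL+mR=525/4658 → advance +1; mR−mL=5/34 → turn +1·90°

0 90/169 90/221 -180/2873 405/2873 1 -2 E
1 45/82 45/68 315/5576 270/697 2 -2 N
2 90/269 90/221 2160/59449 14265/59449 2 -1 W
3 45/137 5/17 -40/2329 605/4658 1 -1 S
final 1 -2 E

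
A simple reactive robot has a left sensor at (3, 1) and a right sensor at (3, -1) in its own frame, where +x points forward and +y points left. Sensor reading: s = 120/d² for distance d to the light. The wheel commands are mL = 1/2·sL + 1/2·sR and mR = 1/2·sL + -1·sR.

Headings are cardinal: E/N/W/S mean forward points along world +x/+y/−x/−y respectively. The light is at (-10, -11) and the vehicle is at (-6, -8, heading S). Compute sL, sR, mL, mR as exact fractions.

left sensor world pos  = (-5, -11); dL² = 25
right sensor world pos = (-7, -11); dR² = 9
sL = 120/25 = 24/5
sR = 120/9 = 40/3
mL = 1/2·sL + 1/2·sR = 136/15
mR = 1/2·sL + -1·sR = -164/15

24/5 40/3 136/15 -164/15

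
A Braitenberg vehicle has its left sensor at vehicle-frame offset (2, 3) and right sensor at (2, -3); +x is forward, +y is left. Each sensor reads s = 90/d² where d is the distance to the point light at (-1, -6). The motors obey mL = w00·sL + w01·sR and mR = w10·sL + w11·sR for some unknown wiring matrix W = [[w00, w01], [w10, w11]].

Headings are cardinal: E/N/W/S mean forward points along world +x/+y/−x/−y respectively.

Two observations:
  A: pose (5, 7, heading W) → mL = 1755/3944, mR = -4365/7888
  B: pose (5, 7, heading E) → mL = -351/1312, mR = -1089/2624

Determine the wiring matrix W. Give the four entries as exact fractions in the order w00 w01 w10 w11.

obs A: pose=(5,7,W) → sL=45/58, sR=45/136, mL=1755/3944, mR=-4365/7888
obs B: pose=(5,7,E) → sL=9/32, sR=45/82, mL=-351/1312, mR=-1089/2624
sensor matrix S = [[45/58, 45/136], [9/32, 45/82]]; det S = 1721655/5174528
solve [mL_A; mL_B] = S·[w00; w01] and [mR_A; mR_B] = S·[w10; w11]:
  w00 = 1, w01 = -1, w10 = -1/2, w11 = -1/2

1 -1 -1/2 -1/2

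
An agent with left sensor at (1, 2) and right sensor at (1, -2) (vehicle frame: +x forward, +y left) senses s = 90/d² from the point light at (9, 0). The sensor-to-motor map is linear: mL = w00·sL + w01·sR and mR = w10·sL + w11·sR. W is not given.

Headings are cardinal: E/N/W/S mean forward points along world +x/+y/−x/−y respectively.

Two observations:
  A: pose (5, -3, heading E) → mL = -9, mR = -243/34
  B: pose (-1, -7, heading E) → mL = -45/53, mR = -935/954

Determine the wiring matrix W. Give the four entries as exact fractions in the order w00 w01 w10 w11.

obs A: pose=(5,-3,E) → sL=9, sR=45/17, mL=-9, mR=-243/34
obs B: pose=(-1,-7,E) → sL=45/53, sR=5/9, mL=-45/53, mR=-935/954
sensor matrix S = [[9, 45/17], [45/53, 5/9]]; det S = 2480/901
solve [mL_A; mL_B] = S·[w00; w01] and [mR_A; mR_B] = S·[w10; w11]:
  w00 = -1, w01 = 0, w10 = -1/2, w11 = -1

-1 0 -1/2 -1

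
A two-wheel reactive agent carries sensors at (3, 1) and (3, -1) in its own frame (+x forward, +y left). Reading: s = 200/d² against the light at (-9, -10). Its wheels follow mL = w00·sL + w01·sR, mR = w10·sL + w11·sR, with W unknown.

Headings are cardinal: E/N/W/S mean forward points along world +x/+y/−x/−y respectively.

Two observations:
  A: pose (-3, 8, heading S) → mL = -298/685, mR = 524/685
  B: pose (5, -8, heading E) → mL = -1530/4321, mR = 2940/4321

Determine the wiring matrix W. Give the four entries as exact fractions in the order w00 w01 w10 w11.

obs A: pose=(-3,8,S) → sL=100/137, sR=4/5, mL=-298/685, mR=524/685
obs B: pose=(5,-8,E) → sL=100/149, sR=20/29, mL=-1530/4321, mR=2940/4321
sensor matrix S = [[100/137, 4/5], [100/149, 20/29]]; det S = -19840/591977
solve [mL_A; mL_B] = S·[w00; w01] and [mR_A; mR_B] = S·[w10; w11]:
  w00 = 1/2, w01 = -1, w10 = 1/2, w11 = 1/2

1/2 -1 1/2 1/2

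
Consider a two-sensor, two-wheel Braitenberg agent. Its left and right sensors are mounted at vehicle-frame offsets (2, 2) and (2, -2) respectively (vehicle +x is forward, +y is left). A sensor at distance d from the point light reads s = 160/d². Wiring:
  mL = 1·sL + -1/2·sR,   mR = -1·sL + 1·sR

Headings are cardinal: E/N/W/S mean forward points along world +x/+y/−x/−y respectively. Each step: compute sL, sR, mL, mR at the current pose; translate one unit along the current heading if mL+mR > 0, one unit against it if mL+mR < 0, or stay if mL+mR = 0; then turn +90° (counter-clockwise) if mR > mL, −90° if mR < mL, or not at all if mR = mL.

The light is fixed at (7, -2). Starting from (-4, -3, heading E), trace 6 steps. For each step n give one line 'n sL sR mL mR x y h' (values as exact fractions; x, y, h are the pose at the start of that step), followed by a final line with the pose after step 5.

0 80/41 16/9 392/369 -64/369 -4 -3 E
1 160/73 160/153 18640/11169 -12800/11169 -3 -3 S
2 1 10/9 4/9 1/9 -3 -4 W
3 160/169 160/81 -560/13689 14080/13689 -4 -4 N
4 80/89 16/17 648/1513 64/1513 -4 -3 W
5 160/197 160/101 400/19897 15360/19897 -5 -3 N
final -5 -2 W

n=0: pose=(-4,-3,E); sL=80/41, sR=16/9; mL=392/369, mR=-64/369; mL+mR=8/9 → advance +1; mR−mL=-152/123 → turn -1·90°
n=1: pose=(-3,-3,S); sL=160/73, sR=160/153; mL=18640/11169, mR=-12800/11169; mL+mR=80/153 → advance +1; mR−mL=-10480/3723 → turn -1·90°
n=2: pose=(-3,-4,W); sL=1, sR=10/9; mL=4/9, mR=1/9; mL+mR=5/9 → advance +1; mR−mL=-1/3 → turn -1·90°
n=3: pose=(-4,-4,N); sL=160/169, sR=160/81; mL=-560/13689, mR=14080/13689; mL+mR=80/81 → advance +1; mR−mL=4880/4563 → turn +1·90°
n=4: pose=(-4,-3,W); sL=80/89, sR=16/17; mL=648/1513, mR=64/1513; mL+mR=8/17 → advance +1; mR−mL=-584/1513 → turn -1·90°
n=5: pose=(-5,-3,N); sL=160/197, sR=160/101; mL=400/19897, mR=15360/19897; mL+mR=80/101 → advance +1; mR−mL=14960/19897 → turn +1·90°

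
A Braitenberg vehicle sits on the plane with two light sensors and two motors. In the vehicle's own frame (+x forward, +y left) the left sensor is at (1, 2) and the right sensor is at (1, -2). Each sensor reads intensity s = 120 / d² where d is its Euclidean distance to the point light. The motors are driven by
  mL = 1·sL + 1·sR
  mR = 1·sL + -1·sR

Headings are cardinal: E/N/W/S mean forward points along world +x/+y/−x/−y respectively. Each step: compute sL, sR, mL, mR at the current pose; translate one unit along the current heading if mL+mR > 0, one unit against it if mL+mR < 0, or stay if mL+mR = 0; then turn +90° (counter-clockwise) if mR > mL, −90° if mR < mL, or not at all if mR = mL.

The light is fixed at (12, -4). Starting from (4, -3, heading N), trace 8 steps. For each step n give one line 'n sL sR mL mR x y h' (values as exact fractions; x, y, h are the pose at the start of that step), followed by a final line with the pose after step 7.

n=0: pose=(4,-3,N); sL=15/13, sR=3; mL=54/13, mR=-24/13; mL+mR=30/13 → advance +1; mR−mL=-6 → turn -1·90°
n=1: pose=(4,-2,E); sL=24/13, sR=120/49; mL=2736/637, mR=-384/637; mL+mR=48/13 → advance +1; mR−mL=-240/49 → turn -1·90°
n=2: pose=(5,-2,S); sL=60/13, sR=60/41; mL=3240/533, mR=1680/533; mL+mR=120/13 → advance +1; mR−mL=-120/41 → turn -1·90°
n=3: pose=(5,-3,W); sL=24/13, sR=120/73; mL=3312/949, mR=192/949; mL+mR=48/13 → advance +1; mR−mL=-240/73 → turn -1·90°
n=4: pose=(4,-3,N); sL=15/13, sR=3; mL=54/13, mR=-24/13; mL+mR=30/13 → advance +1; mR−mL=-6 → turn -1·90°
n=5: pose=(4,-2,E); sL=24/13, sR=120/49; mL=2736/637, mR=-384/637; mL+mR=48/13 → advance +1; mR−mL=-240/49 → turn -1·90°
n=6: pose=(5,-2,S); sL=60/13, sR=60/41; mL=3240/533, mR=1680/533; mL+mR=120/13 → advance +1; mR−mL=-120/41 → turn -1·90°
n=7: pose=(5,-3,W); sL=24/13, sR=120/73; mL=3312/949, mR=192/949; mL+mR=48/13 → advance +1; mR−mL=-240/73 → turn -1·90°

0 15/13 3 54/13 -24/13 4 -3 N
1 24/13 120/49 2736/637 -384/637 4 -2 E
2 60/13 60/41 3240/533 1680/533 5 -2 S
3 24/13 120/73 3312/949 192/949 5 -3 W
4 15/13 3 54/13 -24/13 4 -3 N
5 24/13 120/49 2736/637 -384/637 4 -2 E
6 60/13 60/41 3240/533 1680/533 5 -2 S
7 24/13 120/73 3312/949 192/949 5 -3 W
final 4 -3 N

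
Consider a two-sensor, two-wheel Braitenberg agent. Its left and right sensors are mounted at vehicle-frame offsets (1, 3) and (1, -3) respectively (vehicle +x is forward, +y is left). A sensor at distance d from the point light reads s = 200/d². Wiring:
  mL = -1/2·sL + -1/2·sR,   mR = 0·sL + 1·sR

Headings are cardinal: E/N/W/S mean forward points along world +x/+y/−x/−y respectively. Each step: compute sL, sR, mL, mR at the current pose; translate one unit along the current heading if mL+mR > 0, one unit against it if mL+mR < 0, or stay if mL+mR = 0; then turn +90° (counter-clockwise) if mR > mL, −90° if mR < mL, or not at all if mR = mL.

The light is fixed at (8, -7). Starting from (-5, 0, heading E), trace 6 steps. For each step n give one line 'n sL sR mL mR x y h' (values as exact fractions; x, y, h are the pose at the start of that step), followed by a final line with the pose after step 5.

0 50/61 5/4 -505/488 5/4 -5 0 E
1 200/289 40/29 -8680/8381 40/29 -4 0 N
2 100/97 20/29 -2420/2813 20/29 -4 1 W
3 200/113 40/49 -7160/5537 40/49 -3 1 S
4 50/61 25/17 -2375/2074 25/17 -3 2 E
5 200/269 200/149 -41800/40081 200/149 -2 2 N
final -2 3 W

n=0: pose=(-5,0,E); sL=50/61, sR=5/4; mL=-505/488, mR=5/4; mL+mR=105/488 → advance +1; mR−mL=1115/488 → turn +1·90°
n=1: pose=(-4,0,N); sL=200/289, sR=40/29; mL=-8680/8381, mR=40/29; mL+mR=2880/8381 → advance +1; mR−mL=20240/8381 → turn +1·90°
n=2: pose=(-4,1,W); sL=100/97, sR=20/29; mL=-2420/2813, mR=20/29; mL+mR=-480/2813 → advance -1; mR−mL=4360/2813 → turn +1·90°
n=3: pose=(-3,1,S); sL=200/113, sR=40/49; mL=-7160/5537, mR=40/49; mL+mR=-2640/5537 → advance -1; mR−mL=11680/5537 → turn +1·90°
n=4: pose=(-3,2,E); sL=50/61, sR=25/17; mL=-2375/2074, mR=25/17; mL+mR=675/2074 → advance +1; mR−mL=5425/2074 → turn +1·90°
n=5: pose=(-2,2,N); sL=200/269, sR=200/149; mL=-41800/40081, mR=200/149; mL+mR=12000/40081 → advance +1; mR−mL=95600/40081 → turn +1·90°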